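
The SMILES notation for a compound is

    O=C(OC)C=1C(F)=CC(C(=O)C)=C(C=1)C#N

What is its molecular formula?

C11H8FNO3

Walk through each heavy atom and fill implicit hydrogens from standard valence (C 4, N 3, O 2, S 2, halogen 1):
  atom 1: O, bond orders sum to 2 (valence 2) → 0 H
  atom 2: C, bond orders sum to 4 (valence 4) → 0 H
  atom 3: O, bond orders sum to 2 (valence 2) → 0 H
  atom 4: C, bond orders sum to 1 (valence 4) → 3 H
  atom 5: C, bond orders sum to 4 (valence 4) → 0 H
  atom 6: C, bond orders sum to 4 (valence 4) → 0 H
  atom 7: F (halogen, monovalent) → 0 H
  atom 8: C, bond orders sum to 3 (valence 4) → 1 H
  atom 9: C, bond orders sum to 4 (valence 4) → 0 H
  atom 10: C, bond orders sum to 4 (valence 4) → 0 H
  atom 11: O, bond orders sum to 2 (valence 2) → 0 H
  atom 12: C, bond orders sum to 1 (valence 4) → 3 H
  atom 13: C, bond orders sum to 4 (valence 4) → 0 H
  atom 14: C, bond orders sum to 3 (valence 4) → 1 H
  atom 15: C, bond orders sum to 4 (valence 4) → 0 H
  atom 16: N, bond orders sum to 3 (valence 3) → 0 H
Totals → C:11, H:8, F:1, N:1, O:3.
In Hill order: C11H8FNO3.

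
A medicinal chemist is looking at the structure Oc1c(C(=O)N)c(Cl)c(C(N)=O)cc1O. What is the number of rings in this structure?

1

In SMILES, each pair of matching ring-closure digits denotes one ring-closing bond; the number of such bonds equals the number of independent rings.
Ring-closure bonds here: 1.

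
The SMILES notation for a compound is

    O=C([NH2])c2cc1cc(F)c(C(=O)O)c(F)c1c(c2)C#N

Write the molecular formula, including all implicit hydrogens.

Walk through each heavy atom and fill implicit hydrogens from standard valence (C 4, N 3, O 2, S 2, halogen 1); for lowercase aromatic atoms, an aromatic c carries 1 H when it has two neighbours and 0 H with three, and aromatic n carries 0 H:
  atom 1: O, bond orders sum to 2 (valence 2) → 0 H
  atom 2: C, bond orders sum to 4 (valence 4) → 0 H
  atom 3: N with explicit H count 2
  atom 4: aromatic c, 3 neighbours → 0 H
  atom 5: aromatic c, 2 neighbours → 1 H
  atom 6: aromatic c, 3 neighbours → 0 H
  atom 7: aromatic c, 2 neighbours → 1 H
  atom 8: aromatic c, 3 neighbours → 0 H
  atom 9: F (halogen, monovalent) → 0 H
  atom 10: aromatic c, 3 neighbours → 0 H
  atom 11: C, bond orders sum to 4 (valence 4) → 0 H
  atom 12: O, bond orders sum to 2 (valence 2) → 0 H
  atom 13: O, bond orders sum to 1 (valence 2) → 1 H
  atom 14: aromatic c, 3 neighbours → 0 H
  atom 15: F (halogen, monovalent) → 0 H
  atom 16: aromatic c, 3 neighbours → 0 H
  atom 17: aromatic c, 3 neighbours → 0 H
  atom 18: aromatic c, 2 neighbours → 1 H
  atom 19: C, bond orders sum to 4 (valence 4) → 0 H
  atom 20: N, bond orders sum to 3 (valence 3) → 0 H
Totals → C:13, H:6, F:2, N:2, O:3.

C13H6F2N2O3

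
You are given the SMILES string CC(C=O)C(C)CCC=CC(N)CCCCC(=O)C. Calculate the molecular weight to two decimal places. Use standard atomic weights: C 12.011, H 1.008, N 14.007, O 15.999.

267.41 g/mol

First, the molecular formula is C16H29NO2 (counting implicit H from valence).
  C: 16 × 12.011 = 192.176
  H: 29 × 1.008 = 29.232
  N: 1 × 14.007 = 14.007
  O: 2 × 15.999 = 31.998
Sum: 16×12.011 + 29×1.008 + 1×14.007 + 2×15.999 = 267.413 → 267.41 g/mol.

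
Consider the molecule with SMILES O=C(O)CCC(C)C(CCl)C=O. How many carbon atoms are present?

Count every carbon token in the SMILES (each C, including those in ring-closure positions and inside branches).
Carbon count: 8.

8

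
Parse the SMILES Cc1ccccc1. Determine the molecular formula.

C7H8

Walk through each heavy atom and fill implicit hydrogens from standard valence (C 4, N 3, O 2, S 2, halogen 1); for lowercase aromatic atoms, an aromatic c carries 1 H when it has two neighbours and 0 H with three, and aromatic n carries 0 H:
  atom 1: C, bond orders sum to 1 (valence 4) → 3 H
  atom 2: aromatic c, 3 neighbours → 0 H
  atom 3: aromatic c, 2 neighbours → 1 H
  atom 4: aromatic c, 2 neighbours → 1 H
  atom 5: aromatic c, 2 neighbours → 1 H
  atom 6: aromatic c, 2 neighbours → 1 H
  atom 7: aromatic c, 2 neighbours → 1 H
Totals → C:7, H:8.
In Hill order: C7H8.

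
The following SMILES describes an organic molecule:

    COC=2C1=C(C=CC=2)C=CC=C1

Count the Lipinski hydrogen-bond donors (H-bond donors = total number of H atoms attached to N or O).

Donors: find every N or O and count the H atoms it carries.
  atom 2 (O): bond orders sum to 2 → 0 H
Lipinski HBD = 0.

0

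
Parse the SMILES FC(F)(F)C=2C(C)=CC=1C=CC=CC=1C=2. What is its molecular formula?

Walk through each heavy atom and fill implicit hydrogens from standard valence (C 4, N 3, O 2, S 2, halogen 1):
  atom 1: F (halogen, monovalent) → 0 H
  atom 2: C, bond orders sum to 4 (valence 4) → 0 H
  atom 3: F (halogen, monovalent) → 0 H
  atom 4: F (halogen, monovalent) → 0 H
  atom 5: C, bond orders sum to 4 (valence 4) → 0 H
  atom 6: C, bond orders sum to 4 (valence 4) → 0 H
  atom 7: C, bond orders sum to 1 (valence 4) → 3 H
  atom 8: C, bond orders sum to 3 (valence 4) → 1 H
  atom 9: C, bond orders sum to 4 (valence 4) → 0 H
  atom 10: C, bond orders sum to 3 (valence 4) → 1 H
  atom 11: C, bond orders sum to 3 (valence 4) → 1 H
  atom 12: C, bond orders sum to 3 (valence 4) → 1 H
  atom 13: C, bond orders sum to 3 (valence 4) → 1 H
  atom 14: C, bond orders sum to 4 (valence 4) → 0 H
  atom 15: C, bond orders sum to 3 (valence 4) → 1 H
Totals → C:12, H:9, F:3.

C12H9F3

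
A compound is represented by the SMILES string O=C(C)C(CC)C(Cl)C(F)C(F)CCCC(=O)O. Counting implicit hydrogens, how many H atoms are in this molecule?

Walk through each heavy atom and fill implicit hydrogens from standard valence (C 4, N 3, O 2, S 2, halogen 1):
  atom 1: O, bond orders sum to 2 (valence 2) → 0 H
  atom 2: C, bond orders sum to 4 (valence 4) → 0 H
  atom 3: C, bond orders sum to 1 (valence 4) → 3 H
  atom 4: C, bond orders sum to 3 (valence 4) → 1 H
  atom 5: C, bond orders sum to 2 (valence 4) → 2 H
  atom 6: C, bond orders sum to 1 (valence 4) → 3 H
  atom 7: C, bond orders sum to 3 (valence 4) → 1 H
  atom 8: Cl (halogen, monovalent) → 0 H
  atom 9: C, bond orders sum to 3 (valence 4) → 1 H
  atom 10: F (halogen, monovalent) → 0 H
  atom 11: C, bond orders sum to 3 (valence 4) → 1 H
  atom 12: F (halogen, monovalent) → 0 H
  atom 13: C, bond orders sum to 2 (valence 4) → 2 H
  atom 14: C, bond orders sum to 2 (valence 4) → 2 H
  atom 15: C, bond orders sum to 2 (valence 4) → 2 H
  atom 16: C, bond orders sum to 4 (valence 4) → 0 H
  atom 17: O, bond orders sum to 2 (valence 2) → 0 H
  atom 18: O, bond orders sum to 1 (valence 2) → 1 H
Total hydrogens: 19.

19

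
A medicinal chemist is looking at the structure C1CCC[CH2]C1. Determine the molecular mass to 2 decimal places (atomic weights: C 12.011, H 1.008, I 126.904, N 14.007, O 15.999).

First, the molecular formula is C6H12 (counting implicit H from valence).
  C: 6 × 12.011 = 72.066
  H: 12 × 1.008 = 12.096
Sum: 6×12.011 + 12×1.008 = 84.162 → 84.16 g/mol.

84.16 g/mol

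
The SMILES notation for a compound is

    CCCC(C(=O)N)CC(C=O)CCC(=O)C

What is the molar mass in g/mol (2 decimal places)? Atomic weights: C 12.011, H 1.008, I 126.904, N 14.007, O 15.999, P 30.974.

227.30 g/mol

First, the molecular formula is C12H21NO3 (counting implicit H from valence).
  C: 12 × 12.011 = 144.132
  H: 21 × 1.008 = 21.168
  N: 1 × 14.007 = 14.007
  O: 3 × 15.999 = 47.997
Sum: 12×12.011 + 21×1.008 + 1×14.007 + 3×15.999 = 227.304 → 227.30 g/mol.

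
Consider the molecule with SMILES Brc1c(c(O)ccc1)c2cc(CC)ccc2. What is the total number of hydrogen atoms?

Walk through each heavy atom and fill implicit hydrogens from standard valence (C 4, N 3, O 2, S 2, halogen 1); for lowercase aromatic atoms, an aromatic c carries 1 H when it has two neighbours and 0 H with three, and aromatic n carries 0 H:
  atom 1: Br (halogen, monovalent) → 0 H
  atom 2: aromatic c, 3 neighbours → 0 H
  atom 3: aromatic c, 3 neighbours → 0 H
  atom 4: aromatic c, 3 neighbours → 0 H
  atom 5: O, bond orders sum to 1 (valence 2) → 1 H
  atom 6: aromatic c, 2 neighbours → 1 H
  atom 7: aromatic c, 2 neighbours → 1 H
  atom 8: aromatic c, 2 neighbours → 1 H
  atom 9: aromatic c, 3 neighbours → 0 H
  atom 10: aromatic c, 2 neighbours → 1 H
  atom 11: aromatic c, 3 neighbours → 0 H
  atom 12: C, bond orders sum to 2 (valence 4) → 2 H
  atom 13: C, bond orders sum to 1 (valence 4) → 3 H
  atom 14: aromatic c, 2 neighbours → 1 H
  atom 15: aromatic c, 2 neighbours → 1 H
  atom 16: aromatic c, 2 neighbours → 1 H
Total hydrogens: 13.

13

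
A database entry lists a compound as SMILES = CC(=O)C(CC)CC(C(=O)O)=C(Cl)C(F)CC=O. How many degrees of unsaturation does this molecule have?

4

Degree of unsaturation = (number of rings) + (number of π bonds).
Ring closures in the SMILES: 0.
π bonds: 4 double bonds (each 1 DoU) → 4 DoU from unsaturation.
Total DoU = 0 + 4 = 4.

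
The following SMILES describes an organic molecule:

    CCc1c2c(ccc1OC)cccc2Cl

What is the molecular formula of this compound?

Walk through each heavy atom and fill implicit hydrogens from standard valence (C 4, N 3, O 2, S 2, halogen 1); for lowercase aromatic atoms, an aromatic c carries 1 H when it has two neighbours and 0 H with three, and aromatic n carries 0 H:
  atom 1: C, bond orders sum to 1 (valence 4) → 3 H
  atom 2: C, bond orders sum to 2 (valence 4) → 2 H
  atom 3: aromatic c, 3 neighbours → 0 H
  atom 4: aromatic c, 3 neighbours → 0 H
  atom 5: aromatic c, 3 neighbours → 0 H
  atom 6: aromatic c, 2 neighbours → 1 H
  atom 7: aromatic c, 2 neighbours → 1 H
  atom 8: aromatic c, 3 neighbours → 0 H
  atom 9: O, bond orders sum to 2 (valence 2) → 0 H
  atom 10: C, bond orders sum to 1 (valence 4) → 3 H
  atom 11: aromatic c, 2 neighbours → 1 H
  atom 12: aromatic c, 2 neighbours → 1 H
  atom 13: aromatic c, 2 neighbours → 1 H
  atom 14: aromatic c, 3 neighbours → 0 H
  atom 15: Cl (halogen, monovalent) → 0 H
Totals → C:13, H:13, Cl:1, O:1.

C13H13ClO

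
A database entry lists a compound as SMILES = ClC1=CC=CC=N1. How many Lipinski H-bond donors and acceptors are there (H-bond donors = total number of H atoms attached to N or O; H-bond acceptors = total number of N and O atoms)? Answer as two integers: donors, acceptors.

Donors: find every N or O and count the H atoms it carries.
  atom 7 (N): bond orders sum to 3 → 0 H
Lipinski HBD = 0.
Acceptors: N atoms = 1, O atoms = 0 → HBA = 1.

0, 1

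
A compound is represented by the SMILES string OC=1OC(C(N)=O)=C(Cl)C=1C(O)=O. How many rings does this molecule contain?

1

In SMILES, each pair of matching ring-closure digits denotes one ring-closing bond; the number of such bonds equals the number of independent rings.
Ring-closure bonds here: 1.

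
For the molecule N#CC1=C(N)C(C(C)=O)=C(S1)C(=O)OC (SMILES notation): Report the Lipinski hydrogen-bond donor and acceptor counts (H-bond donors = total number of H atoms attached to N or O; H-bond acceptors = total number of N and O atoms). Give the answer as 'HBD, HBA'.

Donors: find every N or O and count the H atoms it carries.
  atom 1 (N): bond orders sum to 3 → 0 H
  atom 5 (N): bond orders sum to 1 → 2 H
  atom 9 (O): bond orders sum to 2 → 0 H
  atom 13 (O): bond orders sum to 2 → 0 H
  atom 14 (O): bond orders sum to 2 → 0 H
Lipinski HBD = 2.
Acceptors: N atoms = 2, O atoms = 3 → HBA = 5.

2, 5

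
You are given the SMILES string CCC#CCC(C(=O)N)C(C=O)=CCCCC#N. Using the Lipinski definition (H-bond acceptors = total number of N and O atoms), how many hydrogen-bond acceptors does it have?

4

N atoms: 2; O atoms: 2.
Lipinski HBA = 2 + 2 = 4.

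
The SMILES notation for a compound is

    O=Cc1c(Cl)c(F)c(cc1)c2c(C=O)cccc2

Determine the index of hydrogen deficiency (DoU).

10

Molecular formula: C14H8ClFO2.
DoU = (2C + 2 + N − H − X) / 2, where X is the halogen count and O/S are ignored.
    = (2·14 + 2 + 0 − 8 − 2) / 2 = 20 / 2 = 10.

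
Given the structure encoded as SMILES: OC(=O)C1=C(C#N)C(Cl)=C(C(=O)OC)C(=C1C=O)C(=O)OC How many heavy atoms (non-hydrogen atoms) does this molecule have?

Every atom symbol written in the SMILES (organic subset) is one heavy atom; implicit H are not written.
Heavy atoms by element → C:13, Cl:1, N:1, O:7.
Total: 22.

22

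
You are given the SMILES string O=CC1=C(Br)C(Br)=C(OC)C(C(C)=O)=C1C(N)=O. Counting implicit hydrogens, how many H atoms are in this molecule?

Walk through each heavy atom and fill implicit hydrogens from standard valence (C 4, N 3, O 2, S 2, halogen 1):
  atom 1: O, bond orders sum to 2 (valence 2) → 0 H
  atom 2: C, bond orders sum to 3 (valence 4) → 1 H
  atom 3: C, bond orders sum to 4 (valence 4) → 0 H
  atom 4: C, bond orders sum to 4 (valence 4) → 0 H
  atom 5: Br (halogen, monovalent) → 0 H
  atom 6: C, bond orders sum to 4 (valence 4) → 0 H
  atom 7: Br (halogen, monovalent) → 0 H
  atom 8: C, bond orders sum to 4 (valence 4) → 0 H
  atom 9: O, bond orders sum to 2 (valence 2) → 0 H
  atom 10: C, bond orders sum to 1 (valence 4) → 3 H
  atom 11: C, bond orders sum to 4 (valence 4) → 0 H
  atom 12: C, bond orders sum to 4 (valence 4) → 0 H
  atom 13: C, bond orders sum to 1 (valence 4) → 3 H
  atom 14: O, bond orders sum to 2 (valence 2) → 0 H
  atom 15: C, bond orders sum to 4 (valence 4) → 0 H
  atom 16: C, bond orders sum to 4 (valence 4) → 0 H
  atom 17: N, bond orders sum to 1 (valence 3) → 2 H
  atom 18: O, bond orders sum to 2 (valence 2) → 0 H
Total hydrogens: 9.

9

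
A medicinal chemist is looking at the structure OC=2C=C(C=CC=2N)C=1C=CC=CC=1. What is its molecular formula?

Walk through each heavy atom and fill implicit hydrogens from standard valence (C 4, N 3, O 2, S 2, halogen 1):
  atom 1: O, bond orders sum to 1 (valence 2) → 1 H
  atom 2: C, bond orders sum to 4 (valence 4) → 0 H
  atom 3: C, bond orders sum to 3 (valence 4) → 1 H
  atom 4: C, bond orders sum to 4 (valence 4) → 0 H
  atom 5: C, bond orders sum to 3 (valence 4) → 1 H
  atom 6: C, bond orders sum to 3 (valence 4) → 1 H
  atom 7: C, bond orders sum to 4 (valence 4) → 0 H
  atom 8: N, bond orders sum to 1 (valence 3) → 2 H
  atom 9: C, bond orders sum to 4 (valence 4) → 0 H
  atom 10: C, bond orders sum to 3 (valence 4) → 1 H
  atom 11: C, bond orders sum to 3 (valence 4) → 1 H
  atom 12: C, bond orders sum to 3 (valence 4) → 1 H
  atom 13: C, bond orders sum to 3 (valence 4) → 1 H
  atom 14: C, bond orders sum to 3 (valence 4) → 1 H
Totals → C:12, H:11, N:1, O:1.
In Hill order: C12H11NO.

C12H11NO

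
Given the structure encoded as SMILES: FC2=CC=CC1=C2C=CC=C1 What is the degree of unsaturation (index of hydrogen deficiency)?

Degree of unsaturation = (number of rings) + (number of π bonds).
Ring closures in the SMILES: 2.
π bonds: 5 double bonds (each 1 DoU) → 5 DoU from unsaturation.
Total DoU = 2 + 5 = 7.

7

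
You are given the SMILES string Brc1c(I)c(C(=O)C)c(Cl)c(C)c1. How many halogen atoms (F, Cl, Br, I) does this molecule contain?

3

Halogen atoms appear at heavy-atom positions 1, 4, 10 (1×Br, 1×Cl, 1×I).
Other groups present: 1 ketone.
Halogen count: 3.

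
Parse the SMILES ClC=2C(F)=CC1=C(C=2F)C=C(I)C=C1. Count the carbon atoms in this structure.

10

Count every carbon token in the SMILES (each C, including those in ring-closure positions and inside branches).
Carbon count: 10.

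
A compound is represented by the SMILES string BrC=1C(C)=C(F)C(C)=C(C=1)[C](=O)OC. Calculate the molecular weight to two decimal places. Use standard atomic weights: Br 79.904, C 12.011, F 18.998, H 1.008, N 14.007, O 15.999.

261.09 g/mol

First, the molecular formula is C10H10BrFO2 (counting implicit H from valence).
  Br: 1 × 79.904 = 79.904
  C: 10 × 12.011 = 120.110
  F: 1 × 18.998 = 18.998
  H: 10 × 1.008 = 10.080
  O: 2 × 15.999 = 31.998
Sum: 1×79.904 + 10×12.011 + 1×18.998 + 10×1.008 + 2×15.999 = 261.090 → 261.09 g/mol.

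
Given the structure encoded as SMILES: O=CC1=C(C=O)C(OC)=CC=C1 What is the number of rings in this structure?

1

In SMILES, each pair of matching ring-closure digits denotes one ring-closing bond; the number of such bonds equals the number of independent rings.
Ring-closure bonds here: 1.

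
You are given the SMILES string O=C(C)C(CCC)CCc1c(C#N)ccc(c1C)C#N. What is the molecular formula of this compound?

Walk through each heavy atom and fill implicit hydrogens from standard valence (C 4, N 3, O 2, S 2, halogen 1); for lowercase aromatic atoms, an aromatic c carries 1 H when it has two neighbours and 0 H with three, and aromatic n carries 0 H:
  atom 1: O, bond orders sum to 2 (valence 2) → 0 H
  atom 2: C, bond orders sum to 4 (valence 4) → 0 H
  atom 3: C, bond orders sum to 1 (valence 4) → 3 H
  atom 4: C, bond orders sum to 3 (valence 4) → 1 H
  atom 5: C, bond orders sum to 2 (valence 4) → 2 H
  atom 6: C, bond orders sum to 2 (valence 4) → 2 H
  atom 7: C, bond orders sum to 1 (valence 4) → 3 H
  atom 8: C, bond orders sum to 2 (valence 4) → 2 H
  atom 9: C, bond orders sum to 2 (valence 4) → 2 H
  atom 10: aromatic c, 3 neighbours → 0 H
  atom 11: aromatic c, 3 neighbours → 0 H
  atom 12: C, bond orders sum to 4 (valence 4) → 0 H
  atom 13: N, bond orders sum to 3 (valence 3) → 0 H
  atom 14: aromatic c, 2 neighbours → 1 H
  atom 15: aromatic c, 2 neighbours → 1 H
  atom 16: aromatic c, 3 neighbours → 0 H
  atom 17: aromatic c, 3 neighbours → 0 H
  atom 18: C, bond orders sum to 1 (valence 4) → 3 H
  atom 19: C, bond orders sum to 4 (valence 4) → 0 H
  atom 20: N, bond orders sum to 3 (valence 3) → 0 H
Totals → C:17, H:20, N:2, O:1.
In Hill order: C17H20N2O.

C17H20N2O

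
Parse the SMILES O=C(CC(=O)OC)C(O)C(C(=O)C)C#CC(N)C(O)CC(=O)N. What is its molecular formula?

C14H20N2O7

Walk through each heavy atom and fill implicit hydrogens from standard valence (C 4, N 3, O 2, S 2, halogen 1):
  atom 1: O, bond orders sum to 2 (valence 2) → 0 H
  atom 2: C, bond orders sum to 4 (valence 4) → 0 H
  atom 3: C, bond orders sum to 2 (valence 4) → 2 H
  atom 4: C, bond orders sum to 4 (valence 4) → 0 H
  atom 5: O, bond orders sum to 2 (valence 2) → 0 H
  atom 6: O, bond orders sum to 2 (valence 2) → 0 H
  atom 7: C, bond orders sum to 1 (valence 4) → 3 H
  atom 8: C, bond orders sum to 3 (valence 4) → 1 H
  atom 9: O, bond orders sum to 1 (valence 2) → 1 H
  atom 10: C, bond orders sum to 3 (valence 4) → 1 H
  atom 11: C, bond orders sum to 4 (valence 4) → 0 H
  atom 12: O, bond orders sum to 2 (valence 2) → 0 H
  atom 13: C, bond orders sum to 1 (valence 4) → 3 H
  atom 14: C, bond orders sum to 4 (valence 4) → 0 H
  atom 15: C, bond orders sum to 4 (valence 4) → 0 H
  atom 16: C, bond orders sum to 3 (valence 4) → 1 H
  atom 17: N, bond orders sum to 1 (valence 3) → 2 H
  atom 18: C, bond orders sum to 3 (valence 4) → 1 H
  atom 19: O, bond orders sum to 1 (valence 2) → 1 H
  atom 20: C, bond orders sum to 2 (valence 4) → 2 H
  atom 21: C, bond orders sum to 4 (valence 4) → 0 H
  atom 22: O, bond orders sum to 2 (valence 2) → 0 H
  atom 23: N, bond orders sum to 1 (valence 3) → 2 H
Totals → C:14, H:20, N:2, O:7.
In Hill order: C14H20N2O7.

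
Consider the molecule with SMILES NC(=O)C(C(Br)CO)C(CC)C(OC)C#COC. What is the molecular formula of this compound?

C12H20BrNO4

Walk through each heavy atom and fill implicit hydrogens from standard valence (C 4, N 3, O 2, S 2, halogen 1):
  atom 1: N, bond orders sum to 1 (valence 3) → 2 H
  atom 2: C, bond orders sum to 4 (valence 4) → 0 H
  atom 3: O, bond orders sum to 2 (valence 2) → 0 H
  atom 4: C, bond orders sum to 3 (valence 4) → 1 H
  atom 5: C, bond orders sum to 3 (valence 4) → 1 H
  atom 6: Br (halogen, monovalent) → 0 H
  atom 7: C, bond orders sum to 2 (valence 4) → 2 H
  atom 8: O, bond orders sum to 1 (valence 2) → 1 H
  atom 9: C, bond orders sum to 3 (valence 4) → 1 H
  atom 10: C, bond orders sum to 2 (valence 4) → 2 H
  atom 11: C, bond orders sum to 1 (valence 4) → 3 H
  atom 12: C, bond orders sum to 3 (valence 4) → 1 H
  atom 13: O, bond orders sum to 2 (valence 2) → 0 H
  atom 14: C, bond orders sum to 1 (valence 4) → 3 H
  atom 15: C, bond orders sum to 4 (valence 4) → 0 H
  atom 16: C, bond orders sum to 4 (valence 4) → 0 H
  atom 17: O, bond orders sum to 2 (valence 2) → 0 H
  atom 18: C, bond orders sum to 1 (valence 4) → 3 H
Totals → C:12, H:20, Br:1, N:1, O:4.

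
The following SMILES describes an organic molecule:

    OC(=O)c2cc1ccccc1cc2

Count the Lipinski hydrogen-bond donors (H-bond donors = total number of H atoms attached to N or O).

1

Donors: find every N or O and count the H atoms it carries.
  atom 1 (O): bond orders sum to 1 → 1 H
  atom 3 (O): bond orders sum to 2 → 0 H
Lipinski HBD = 1.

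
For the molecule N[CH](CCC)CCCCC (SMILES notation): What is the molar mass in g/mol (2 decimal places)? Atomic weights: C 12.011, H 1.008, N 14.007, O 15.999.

First, the molecular formula is C9H21N (counting implicit H from valence).
  C: 9 × 12.011 = 108.099
  H: 21 × 1.008 = 21.168
  N: 1 × 14.007 = 14.007
Sum: 9×12.011 + 21×1.008 + 1×14.007 = 143.274 → 143.27 g/mol.

143.27 g/mol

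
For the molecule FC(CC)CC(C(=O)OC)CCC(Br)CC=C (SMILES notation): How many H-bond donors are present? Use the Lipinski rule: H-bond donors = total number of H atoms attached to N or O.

Donors: find every N or O and count the H atoms it carries.
  atom 8 (O): bond orders sum to 2 → 0 H
  atom 9 (O): bond orders sum to 2 → 0 H
Lipinski HBD = 0.

0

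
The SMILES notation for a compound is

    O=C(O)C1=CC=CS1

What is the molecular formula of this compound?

C5H4O2S

Walk through each heavy atom and fill implicit hydrogens from standard valence (C 4, N 3, O 2, S 2, halogen 1):
  atom 1: O, bond orders sum to 2 (valence 2) → 0 H
  atom 2: C, bond orders sum to 4 (valence 4) → 0 H
  atom 3: O, bond orders sum to 1 (valence 2) → 1 H
  atom 4: C, bond orders sum to 4 (valence 4) → 0 H
  atom 5: C, bond orders sum to 3 (valence 4) → 1 H
  atom 6: C, bond orders sum to 3 (valence 4) → 1 H
  atom 7: C, bond orders sum to 3 (valence 4) → 1 H
  atom 8: S, bond orders sum to 2 (valence 2) → 0 H
Totals → C:5, H:4, O:2, S:1.
In Hill order: C5H4O2S.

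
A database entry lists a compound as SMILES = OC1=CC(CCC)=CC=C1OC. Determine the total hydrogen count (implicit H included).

14

Walk through each heavy atom and fill implicit hydrogens from standard valence (C 4, N 3, O 2, S 2, halogen 1):
  atom 1: O, bond orders sum to 1 (valence 2) → 1 H
  atom 2: C, bond orders sum to 4 (valence 4) → 0 H
  atom 3: C, bond orders sum to 3 (valence 4) → 1 H
  atom 4: C, bond orders sum to 4 (valence 4) → 0 H
  atom 5: C, bond orders sum to 2 (valence 4) → 2 H
  atom 6: C, bond orders sum to 2 (valence 4) → 2 H
  atom 7: C, bond orders sum to 1 (valence 4) → 3 H
  atom 8: C, bond orders sum to 3 (valence 4) → 1 H
  atom 9: C, bond orders sum to 3 (valence 4) → 1 H
  atom 10: C, bond orders sum to 4 (valence 4) → 0 H
  atom 11: O, bond orders sum to 2 (valence 2) → 0 H
  atom 12: C, bond orders sum to 1 (valence 4) → 3 H
Total hydrogens: 14.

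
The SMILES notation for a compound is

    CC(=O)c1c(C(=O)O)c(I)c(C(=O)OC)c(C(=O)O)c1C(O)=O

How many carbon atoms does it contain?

Count every carbon token in the SMILES (each C, including those in ring-closure positions and inside branches).
Carbon count: 13.

13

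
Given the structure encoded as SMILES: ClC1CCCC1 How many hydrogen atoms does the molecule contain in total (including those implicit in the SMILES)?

9

Walk through each heavy atom and fill implicit hydrogens from standard valence (C 4, N 3, O 2, S 2, halogen 1):
  atom 1: Cl (halogen, monovalent) → 0 H
  atom 2: C, bond orders sum to 3 (valence 4) → 1 H
  atom 3: C, bond orders sum to 2 (valence 4) → 2 H
  atom 4: C, bond orders sum to 2 (valence 4) → 2 H
  atom 5: C, bond orders sum to 2 (valence 4) → 2 H
  atom 6: C, bond orders sum to 2 (valence 4) → 2 H
Total hydrogens: 9.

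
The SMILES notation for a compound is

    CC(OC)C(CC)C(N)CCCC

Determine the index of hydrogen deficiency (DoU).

Molecular formula: C11H25NO.
DoU = (2C + 2 + N − H − X) / 2, where X is the halogen count and O/S are ignored.
    = (2·11 + 2 + 1 − 25 − 0) / 2 = 0 / 2 = 0.

0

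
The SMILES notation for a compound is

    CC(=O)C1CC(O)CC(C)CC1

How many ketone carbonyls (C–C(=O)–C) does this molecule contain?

1

The ketone motif appears at heavy-atom position 2 in the SMILES.
Other groups present: 1 hydroxyl.
Ketone count: 1.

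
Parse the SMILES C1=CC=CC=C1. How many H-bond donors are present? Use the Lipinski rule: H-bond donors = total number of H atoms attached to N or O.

0

Donors: find every N or O and count the H atoms it carries.
  (no N or O atoms present)
Lipinski HBD = 0.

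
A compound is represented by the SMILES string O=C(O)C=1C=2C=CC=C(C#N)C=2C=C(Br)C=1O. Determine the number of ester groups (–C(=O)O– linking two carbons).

Scan the SMILES for the ester motif — none present.
Groups that are present: 1 carboxylic acid, 1 hydroxyl, 1 nitrile.

0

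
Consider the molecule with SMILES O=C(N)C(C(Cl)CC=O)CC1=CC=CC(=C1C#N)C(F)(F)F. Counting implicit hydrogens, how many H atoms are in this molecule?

12

Walk through each heavy atom and fill implicit hydrogens from standard valence (C 4, N 3, O 2, S 2, halogen 1):
  atom 1: O, bond orders sum to 2 (valence 2) → 0 H
  atom 2: C, bond orders sum to 4 (valence 4) → 0 H
  atom 3: N, bond orders sum to 1 (valence 3) → 2 H
  atom 4: C, bond orders sum to 3 (valence 4) → 1 H
  atom 5: C, bond orders sum to 3 (valence 4) → 1 H
  atom 6: Cl (halogen, monovalent) → 0 H
  atom 7: C, bond orders sum to 2 (valence 4) → 2 H
  atom 8: C, bond orders sum to 3 (valence 4) → 1 H
  atom 9: O, bond orders sum to 2 (valence 2) → 0 H
  atom 10: C, bond orders sum to 2 (valence 4) → 2 H
  atom 11: C, bond orders sum to 4 (valence 4) → 0 H
  atom 12: C, bond orders sum to 3 (valence 4) → 1 H
  atom 13: C, bond orders sum to 3 (valence 4) → 1 H
  atom 14: C, bond orders sum to 3 (valence 4) → 1 H
  atom 15: C, bond orders sum to 4 (valence 4) → 0 H
  atom 16: C, bond orders sum to 4 (valence 4) → 0 H
  atom 17: C, bond orders sum to 4 (valence 4) → 0 H
  atom 18: N, bond orders sum to 3 (valence 3) → 0 H
  atom 19: C, bond orders sum to 4 (valence 4) → 0 H
  atom 20: F (halogen, monovalent) → 0 H
  atom 21: F (halogen, monovalent) → 0 H
  atom 22: F (halogen, monovalent) → 0 H
Total hydrogens: 12.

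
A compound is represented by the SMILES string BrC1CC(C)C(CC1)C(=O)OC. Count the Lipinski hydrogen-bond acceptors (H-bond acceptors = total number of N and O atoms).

N atoms: 0; O atoms: 2.
Lipinski HBA = 0 + 2 = 2.

2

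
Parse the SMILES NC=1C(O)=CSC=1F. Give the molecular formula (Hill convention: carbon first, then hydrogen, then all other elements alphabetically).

Walk through each heavy atom and fill implicit hydrogens from standard valence (C 4, N 3, O 2, S 2, halogen 1):
  atom 1: N, bond orders sum to 1 (valence 3) → 2 H
  atom 2: C, bond orders sum to 4 (valence 4) → 0 H
  atom 3: C, bond orders sum to 4 (valence 4) → 0 H
  atom 4: O, bond orders sum to 1 (valence 2) → 1 H
  atom 5: C, bond orders sum to 3 (valence 4) → 1 H
  atom 6: S, bond orders sum to 2 (valence 2) → 0 H
  atom 7: C, bond orders sum to 4 (valence 4) → 0 H
  atom 8: F (halogen, monovalent) → 0 H
Totals → C:4, H:4, F:1, N:1, O:1, S:1.

C4H4FNOS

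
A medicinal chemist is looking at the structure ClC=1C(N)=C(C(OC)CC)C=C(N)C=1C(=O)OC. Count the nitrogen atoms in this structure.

2

Scan the SMILES for N atoms (remember two-letter symbols like Cl and Br are single atoms).
Nitrogen count: 2.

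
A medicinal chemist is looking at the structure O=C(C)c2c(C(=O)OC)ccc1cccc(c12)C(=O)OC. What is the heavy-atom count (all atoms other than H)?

21

Every atom symbol written in the SMILES (organic subset) is one heavy atom; implicit H are not written.
Heavy atoms by element → C:16, O:5.
Total: 21.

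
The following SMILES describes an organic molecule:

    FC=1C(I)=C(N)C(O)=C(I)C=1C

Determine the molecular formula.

C7H6FI2NO

Walk through each heavy atom and fill implicit hydrogens from standard valence (C 4, N 3, O 2, S 2, halogen 1):
  atom 1: F (halogen, monovalent) → 0 H
  atom 2: C, bond orders sum to 4 (valence 4) → 0 H
  atom 3: C, bond orders sum to 4 (valence 4) → 0 H
  atom 4: I (halogen, monovalent) → 0 H
  atom 5: C, bond orders sum to 4 (valence 4) → 0 H
  atom 6: N, bond orders sum to 1 (valence 3) → 2 H
  atom 7: C, bond orders sum to 4 (valence 4) → 0 H
  atom 8: O, bond orders sum to 1 (valence 2) → 1 H
  atom 9: C, bond orders sum to 4 (valence 4) → 0 H
  atom 10: I (halogen, monovalent) → 0 H
  atom 11: C, bond orders sum to 4 (valence 4) → 0 H
  atom 12: C, bond orders sum to 1 (valence 4) → 3 H
Totals → C:7, H:6, F:1, I:2, N:1, O:1.
In Hill order: C7H6FI2NO.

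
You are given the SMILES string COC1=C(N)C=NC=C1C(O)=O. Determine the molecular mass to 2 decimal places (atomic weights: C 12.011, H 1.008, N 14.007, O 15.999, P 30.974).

168.15 g/mol

First, the molecular formula is C7H8N2O3 (counting implicit H from valence).
  C: 7 × 12.011 = 84.077
  H: 8 × 1.008 = 8.064
  N: 2 × 14.007 = 28.014
  O: 3 × 15.999 = 47.997
Sum: 7×12.011 + 8×1.008 + 2×14.007 + 3×15.999 = 168.152 → 168.15 g/mol.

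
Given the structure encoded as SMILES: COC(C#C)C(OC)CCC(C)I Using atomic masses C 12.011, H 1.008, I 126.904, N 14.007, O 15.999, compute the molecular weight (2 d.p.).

296.15 g/mol

First, the molecular formula is C10H17IO2 (counting implicit H from valence).
  C: 10 × 12.011 = 120.110
  H: 17 × 1.008 = 17.136
  I: 1 × 126.904 = 126.904
  O: 2 × 15.999 = 31.998
Sum: 10×12.011 + 17×1.008 + 1×126.904 + 2×15.999 = 296.148 → 296.15 g/mol.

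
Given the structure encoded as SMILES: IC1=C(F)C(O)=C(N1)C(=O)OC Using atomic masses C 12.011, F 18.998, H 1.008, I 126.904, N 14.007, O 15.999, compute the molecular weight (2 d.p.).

285.01 g/mol

First, the molecular formula is C6H5FINO3 (counting implicit H from valence).
  C: 6 × 12.011 = 72.066
  F: 1 × 18.998 = 18.998
  H: 5 × 1.008 = 5.040
  I: 1 × 126.904 = 126.904
  N: 1 × 14.007 = 14.007
  O: 3 × 15.999 = 47.997
Sum: 6×12.011 + 1×18.998 + 5×1.008 + 1×126.904 + 1×14.007 + 3×15.999 = 285.012 → 285.01 g/mol.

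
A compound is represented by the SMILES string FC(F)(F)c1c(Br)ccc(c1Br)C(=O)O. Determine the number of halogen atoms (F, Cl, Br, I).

5

Halogen atoms appear at heavy-atom positions 1, 3, 4, 7, 12 (2×Br, 3×F).
Other groups present: 1 carboxylic acid.
Halogen count: 5.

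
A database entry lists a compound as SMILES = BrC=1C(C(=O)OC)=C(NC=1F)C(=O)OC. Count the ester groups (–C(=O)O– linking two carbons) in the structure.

2

The ester motif appears at heavy-atom positions 4, 12 in the SMILES.
Ester count: 2.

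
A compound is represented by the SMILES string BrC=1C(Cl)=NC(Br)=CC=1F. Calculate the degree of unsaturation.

Molecular formula: C5HBr2ClFN.
DoU = (2C + 2 + N − H − X) / 2, where X is the halogen count and O/S are ignored.
    = (2·5 + 2 + 1 − 1 − 4) / 2 = 8 / 2 = 4.

4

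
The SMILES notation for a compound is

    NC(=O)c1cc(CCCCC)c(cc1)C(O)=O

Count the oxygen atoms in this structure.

Scan the SMILES for O atoms (remember two-letter symbols like Cl and Br are single atoms).
Oxygen count: 3.

3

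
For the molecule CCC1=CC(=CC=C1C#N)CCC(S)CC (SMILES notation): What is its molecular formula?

Walk through each heavy atom and fill implicit hydrogens from standard valence (C 4, N 3, O 2, S 2, halogen 1):
  atom 1: C, bond orders sum to 1 (valence 4) → 3 H
  atom 2: C, bond orders sum to 2 (valence 4) → 2 H
  atom 3: C, bond orders sum to 4 (valence 4) → 0 H
  atom 4: C, bond orders sum to 3 (valence 4) → 1 H
  atom 5: C, bond orders sum to 4 (valence 4) → 0 H
  atom 6: C, bond orders sum to 3 (valence 4) → 1 H
  atom 7: C, bond orders sum to 3 (valence 4) → 1 H
  atom 8: C, bond orders sum to 4 (valence 4) → 0 H
  atom 9: C, bond orders sum to 4 (valence 4) → 0 H
  atom 10: N, bond orders sum to 3 (valence 3) → 0 H
  atom 11: C, bond orders sum to 2 (valence 4) → 2 H
  atom 12: C, bond orders sum to 2 (valence 4) → 2 H
  atom 13: C, bond orders sum to 3 (valence 4) → 1 H
  atom 14: S, bond orders sum to 1 (valence 2) → 1 H
  atom 15: C, bond orders sum to 2 (valence 4) → 2 H
  atom 16: C, bond orders sum to 1 (valence 4) → 3 H
Totals → C:14, H:19, N:1, S:1.

C14H19NS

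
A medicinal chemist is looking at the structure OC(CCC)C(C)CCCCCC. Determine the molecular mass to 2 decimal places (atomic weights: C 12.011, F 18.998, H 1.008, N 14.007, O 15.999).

186.34 g/mol

First, the molecular formula is C12H26O (counting implicit H from valence).
  C: 12 × 12.011 = 144.132
  H: 26 × 1.008 = 26.208
  O: 1 × 15.999 = 15.999
Sum: 12×12.011 + 26×1.008 + 1×15.999 = 186.339 → 186.34 g/mol.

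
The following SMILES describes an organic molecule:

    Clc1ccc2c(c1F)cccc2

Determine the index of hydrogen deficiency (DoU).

7

Molecular formula: C10H6ClF.
DoU = (2C + 2 + N − H − X) / 2, where X is the halogen count and O/S are ignored.
    = (2·10 + 2 + 0 − 6 − 2) / 2 = 14 / 2 = 7.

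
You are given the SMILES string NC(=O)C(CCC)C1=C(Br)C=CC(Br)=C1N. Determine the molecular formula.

C11H14Br2N2O

Walk through each heavy atom and fill implicit hydrogens from standard valence (C 4, N 3, O 2, S 2, halogen 1):
  atom 1: N, bond orders sum to 1 (valence 3) → 2 H
  atom 2: C, bond orders sum to 4 (valence 4) → 0 H
  atom 3: O, bond orders sum to 2 (valence 2) → 0 H
  atom 4: C, bond orders sum to 3 (valence 4) → 1 H
  atom 5: C, bond orders sum to 2 (valence 4) → 2 H
  atom 6: C, bond orders sum to 2 (valence 4) → 2 H
  atom 7: C, bond orders sum to 1 (valence 4) → 3 H
  atom 8: C, bond orders sum to 4 (valence 4) → 0 H
  atom 9: C, bond orders sum to 4 (valence 4) → 0 H
  atom 10: Br (halogen, monovalent) → 0 H
  atom 11: C, bond orders sum to 3 (valence 4) → 1 H
  atom 12: C, bond orders sum to 3 (valence 4) → 1 H
  atom 13: C, bond orders sum to 4 (valence 4) → 0 H
  atom 14: Br (halogen, monovalent) → 0 H
  atom 15: C, bond orders sum to 4 (valence 4) → 0 H
  atom 16: N, bond orders sum to 1 (valence 3) → 2 H
Totals → C:11, H:14, Br:2, N:2, O:1.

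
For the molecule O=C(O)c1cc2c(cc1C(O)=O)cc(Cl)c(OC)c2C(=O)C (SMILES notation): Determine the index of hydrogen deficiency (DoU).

10

Molecular formula: C15H11ClO6.
DoU = (2C + 2 + N − H − X) / 2, where X is the halogen count and O/S are ignored.
    = (2·15 + 2 + 0 − 11 − 1) / 2 = 20 / 2 = 10.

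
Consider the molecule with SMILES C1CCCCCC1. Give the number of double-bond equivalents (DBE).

Degree of unsaturation = (number of rings) + (number of π bonds).
Ring closures in the SMILES: 1.
π bonds: none → 0 DoU from unsaturation.
Total DoU = 1 + 0 = 1.

1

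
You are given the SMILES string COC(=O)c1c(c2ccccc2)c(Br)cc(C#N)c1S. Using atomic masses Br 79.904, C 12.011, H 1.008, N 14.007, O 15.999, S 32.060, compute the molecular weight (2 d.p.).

First, the molecular formula is C15H10BrNO2S (counting implicit H from valence).
  Br: 1 × 79.904 = 79.904
  C: 15 × 12.011 = 180.165
  H: 10 × 1.008 = 10.080
  N: 1 × 14.007 = 14.007
  O: 2 × 15.999 = 31.998
  S: 1 × 32.060 = 32.060
Sum: 1×79.904 + 15×12.011 + 10×1.008 + 1×14.007 + 2×15.999 + 1×32.060 = 348.214 → 348.21 g/mol.

348.21 g/mol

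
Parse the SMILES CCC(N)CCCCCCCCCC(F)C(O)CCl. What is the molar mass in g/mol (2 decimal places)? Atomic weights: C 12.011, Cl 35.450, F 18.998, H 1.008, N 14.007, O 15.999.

First, the molecular formula is C15H31ClFNO (counting implicit H from valence).
  C: 15 × 12.011 = 180.165
  Cl: 1 × 35.450 = 35.450
  F: 1 × 18.998 = 18.998
  H: 31 × 1.008 = 31.248
  N: 1 × 14.007 = 14.007
  O: 1 × 15.999 = 15.999
Sum: 15×12.011 + 1×35.450 + 1×18.998 + 31×1.008 + 1×14.007 + 1×15.999 = 295.867 → 295.87 g/mol.

295.87 g/mol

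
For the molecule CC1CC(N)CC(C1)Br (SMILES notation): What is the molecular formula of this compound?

C7H14BrN

Walk through each heavy atom and fill implicit hydrogens from standard valence (C 4, N 3, O 2, S 2, halogen 1):
  atom 1: C, bond orders sum to 1 (valence 4) → 3 H
  atom 2: C, bond orders sum to 3 (valence 4) → 1 H
  atom 3: C, bond orders sum to 2 (valence 4) → 2 H
  atom 4: C, bond orders sum to 3 (valence 4) → 1 H
  atom 5: N, bond orders sum to 1 (valence 3) → 2 H
  atom 6: C, bond orders sum to 2 (valence 4) → 2 H
  atom 7: C, bond orders sum to 3 (valence 4) → 1 H
  atom 8: C, bond orders sum to 2 (valence 4) → 2 H
  atom 9: Br (halogen, monovalent) → 0 H
Totals → C:7, H:14, Br:1, N:1.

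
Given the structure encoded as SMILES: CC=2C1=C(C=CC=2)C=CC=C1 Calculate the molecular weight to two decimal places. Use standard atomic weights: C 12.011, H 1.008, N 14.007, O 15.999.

142.20 g/mol

First, the molecular formula is C11H10 (counting implicit H from valence).
  C: 11 × 12.011 = 132.121
  H: 10 × 1.008 = 10.080
Sum: 11×12.011 + 10×1.008 = 142.201 → 142.20 g/mol.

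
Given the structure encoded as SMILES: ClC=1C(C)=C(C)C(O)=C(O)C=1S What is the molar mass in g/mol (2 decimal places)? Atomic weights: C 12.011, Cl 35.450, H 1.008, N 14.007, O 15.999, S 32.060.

204.67 g/mol

First, the molecular formula is C8H9ClO2S (counting implicit H from valence).
  C: 8 × 12.011 = 96.088
  Cl: 1 × 35.450 = 35.450
  H: 9 × 1.008 = 9.072
  O: 2 × 15.999 = 31.998
  S: 1 × 32.060 = 32.060
Sum: 8×12.011 + 1×35.450 + 9×1.008 + 2×15.999 + 1×32.060 = 204.668 → 204.67 g/mol.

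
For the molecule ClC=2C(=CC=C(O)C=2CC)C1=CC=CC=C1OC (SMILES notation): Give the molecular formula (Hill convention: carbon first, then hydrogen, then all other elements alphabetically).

C15H15ClO2

Walk through each heavy atom and fill implicit hydrogens from standard valence (C 4, N 3, O 2, S 2, halogen 1):
  atom 1: Cl (halogen, monovalent) → 0 H
  atom 2: C, bond orders sum to 4 (valence 4) → 0 H
  atom 3: C, bond orders sum to 4 (valence 4) → 0 H
  atom 4: C, bond orders sum to 3 (valence 4) → 1 H
  atom 5: C, bond orders sum to 3 (valence 4) → 1 H
  atom 6: C, bond orders sum to 4 (valence 4) → 0 H
  atom 7: O, bond orders sum to 1 (valence 2) → 1 H
  atom 8: C, bond orders sum to 4 (valence 4) → 0 H
  atom 9: C, bond orders sum to 2 (valence 4) → 2 H
  atom 10: C, bond orders sum to 1 (valence 4) → 3 H
  atom 11: C, bond orders sum to 4 (valence 4) → 0 H
  atom 12: C, bond orders sum to 3 (valence 4) → 1 H
  atom 13: C, bond orders sum to 3 (valence 4) → 1 H
  atom 14: C, bond orders sum to 3 (valence 4) → 1 H
  atom 15: C, bond orders sum to 3 (valence 4) → 1 H
  atom 16: C, bond orders sum to 4 (valence 4) → 0 H
  atom 17: O, bond orders sum to 2 (valence 2) → 0 H
  atom 18: C, bond orders sum to 1 (valence 4) → 3 H
Totals → C:15, H:15, Cl:1, O:2.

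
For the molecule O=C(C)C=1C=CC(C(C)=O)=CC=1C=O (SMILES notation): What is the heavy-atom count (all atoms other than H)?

14

Every atom symbol written in the SMILES (organic subset) is one heavy atom; implicit H are not written.
Heavy atoms by element → C:11, O:3.
Total: 14.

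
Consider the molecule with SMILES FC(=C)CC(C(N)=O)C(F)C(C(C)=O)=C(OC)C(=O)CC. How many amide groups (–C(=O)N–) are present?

1

The amide motif appears at heavy-atom position 6 in the SMILES.
Other groups present: 2 alkene, 1 ether, 2 ketone.
Amide count: 1.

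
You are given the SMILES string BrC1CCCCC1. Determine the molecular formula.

C6H11Br

Walk through each heavy atom and fill implicit hydrogens from standard valence (C 4, N 3, O 2, S 2, halogen 1):
  atom 1: Br (halogen, monovalent) → 0 H
  atom 2: C, bond orders sum to 3 (valence 4) → 1 H
  atom 3: C, bond orders sum to 2 (valence 4) → 2 H
  atom 4: C, bond orders sum to 2 (valence 4) → 2 H
  atom 5: C, bond orders sum to 2 (valence 4) → 2 H
  atom 6: C, bond orders sum to 2 (valence 4) → 2 H
  atom 7: C, bond orders sum to 2 (valence 4) → 2 H
Totals → C:6, H:11, Br:1.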